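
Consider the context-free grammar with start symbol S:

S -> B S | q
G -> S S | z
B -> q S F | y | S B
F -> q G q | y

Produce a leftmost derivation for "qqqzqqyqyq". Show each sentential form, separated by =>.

S => BS => SBS => BSBS => SBSBS => BSBSBS => qSFSBSBS => qqFSBSBS => qqqGqSBSBS => qqqzqSBSBS => qqqzqqBSBS => qqqzqqySBS => qqqzqqyqBS => qqqzqqyqyS => qqqzqqyqyq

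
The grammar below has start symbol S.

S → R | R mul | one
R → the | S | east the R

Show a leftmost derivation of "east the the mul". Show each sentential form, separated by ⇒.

S ⇒ R ⇒ east the R ⇒ east the S ⇒ east the R mul ⇒ east the the mul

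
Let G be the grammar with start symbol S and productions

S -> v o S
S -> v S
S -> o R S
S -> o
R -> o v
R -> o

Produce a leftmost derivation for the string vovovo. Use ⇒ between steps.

S ⇒ voS   [S -> v o S]
voS ⇒ vovoS   [S -> v o S]
vovoS ⇒ vovovS   [S -> v S]
vovovS ⇒ vovovo   [S -> o]

S⇒voS⇒vovoS⇒vovovS⇒vovovo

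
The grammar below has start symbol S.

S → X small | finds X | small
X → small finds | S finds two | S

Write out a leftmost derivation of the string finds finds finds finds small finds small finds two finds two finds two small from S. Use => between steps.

S => finds X   [S → finds X]
finds X => finds S   [X → S]
finds S => finds X small   [S → X small]
finds X small => finds S finds two small   [X → S finds two]
finds S finds two small => finds finds X finds two small   [S → finds X]
finds finds X finds two small => finds finds S finds two finds two small   [X → S finds two]
finds finds S finds two finds two small => finds finds finds X finds two finds two small   [S → finds X]
finds finds finds X finds two finds two small => finds finds finds S finds two finds two finds two small   [X → S finds two]
finds finds finds S finds two finds two finds two small => finds finds finds X small finds two finds two finds two small   [S → X small]
finds finds finds X small finds two finds two finds two small => finds finds finds S small finds two finds two finds two small   [X → S]
finds finds finds S small finds two finds two finds two small => finds finds finds finds X small finds two finds two finds two small   [S → finds X]
finds finds finds finds X small finds two finds two finds two small => finds finds finds finds small finds small finds two finds two finds two small   [X → small finds]

S => finds X => finds S => finds X small => finds S finds two small => finds finds X finds two small => finds finds S finds two finds two small => finds finds finds X finds two finds two small => finds finds finds S finds two finds two finds two small => finds finds finds X small finds two finds two finds two small => finds finds finds S small finds two finds two finds two small => finds finds finds finds X small finds two finds two finds two small => finds finds finds finds small finds small finds two finds two finds two small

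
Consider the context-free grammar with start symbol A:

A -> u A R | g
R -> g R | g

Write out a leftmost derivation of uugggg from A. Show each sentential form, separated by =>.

A=>uAR=>uuARR=>uugRR=>uuggRR=>uugggR=>uugggg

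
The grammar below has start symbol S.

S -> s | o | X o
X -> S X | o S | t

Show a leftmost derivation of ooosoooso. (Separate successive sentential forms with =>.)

S => Xo   [S -> X o]
Xo => SXo   [X -> S X]
SXo => XoXo   [S -> X o]
XoXo => SXoXo   [X -> S X]
SXoXo => oXoXo   [S -> o]
oXoXo => ooSoXo   [X -> o S]
ooSoXo => ooXooXo   [S -> X o]
ooXooXo => oooSooXo   [X -> o S]
oooSooXo => ooosooXo   [S -> s]
ooosooXo => ooosoooSo   [X -> o S]
ooosoooSo => ooosoooso   [S -> s]

S => Xo => SXo => XoXo => SXoXo => oXoXo => ooSoXo => ooXooXo => oooSooXo => ooosooXo => ooosoooSo => ooosoooso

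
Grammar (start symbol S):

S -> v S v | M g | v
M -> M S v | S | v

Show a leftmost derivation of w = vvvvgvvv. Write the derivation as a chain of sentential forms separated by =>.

S => vSv   [S -> v S v]
vSv => vvSvv   [S -> v S v]
vvSvv => vvvSvvv   [S -> v S v]
vvvSvvv => vvvMgvvv   [S -> M g]
vvvMgvvv => vvvvgvvv   [M -> v]

S => vSv => vvSvv => vvvSvvv => vvvMgvvv => vvvvgvvv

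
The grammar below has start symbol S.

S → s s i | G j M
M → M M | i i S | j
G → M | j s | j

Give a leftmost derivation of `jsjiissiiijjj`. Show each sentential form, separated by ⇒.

S ⇒ GjM ⇒ jsjM ⇒ jsjMM ⇒ jsjiiSM ⇒ jsjiissiM ⇒ jsjiissiiiS ⇒ jsjiissiiiGjM ⇒ jsjiissiiijjM ⇒ jsjiissiiijjj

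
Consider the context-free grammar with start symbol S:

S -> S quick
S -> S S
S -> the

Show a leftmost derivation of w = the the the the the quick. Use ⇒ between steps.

S ⇒ S S ⇒ the S ⇒ the S quick ⇒ the S S quick ⇒ the the S quick ⇒ the the S S quick ⇒ the the S S S quick ⇒ the the the S S quick ⇒ the the the the S quick ⇒ the the the the the quick

S ⇒ S S   [S -> S S]
S S ⇒ the S   [S -> the]
the S ⇒ the S quick   [S -> S quick]
the S quick ⇒ the S S quick   [S -> S S]
the S S quick ⇒ the the S quick   [S -> the]
the the S quick ⇒ the the S S quick   [S -> S S]
the the S S quick ⇒ the the S S S quick   [S -> S S]
the the S S S quick ⇒ the the the S S quick   [S -> the]
the the the S S quick ⇒ the the the the S quick   [S -> the]
the the the the S quick ⇒ the the the the the quick   [S -> the]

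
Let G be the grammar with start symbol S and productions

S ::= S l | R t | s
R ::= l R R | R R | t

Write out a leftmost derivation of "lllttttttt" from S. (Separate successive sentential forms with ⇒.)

S⇒Rt⇒RRt⇒RRRt⇒lRRRRt⇒llRRRRRt⇒lllRRRRRRt⇒llltRRRRRt⇒lllttRRRRt⇒llltttRRRt⇒lllttttRRt⇒llltttttRt⇒lllttttttt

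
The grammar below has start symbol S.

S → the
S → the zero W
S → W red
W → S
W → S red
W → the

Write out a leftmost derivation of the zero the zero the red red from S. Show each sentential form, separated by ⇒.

S ⇒ W red   [S → W red]
W red ⇒ S red red   [W → S red]
S red red ⇒ the zero W red red   [S → the zero W]
the zero W red red ⇒ the zero S red red   [W → S]
the zero S red red ⇒ the zero the zero W red red   [S → the zero W]
the zero the zero W red red ⇒ the zero the zero S red red   [W → S]
the zero the zero S red red ⇒ the zero the zero the red red   [S → the]

S ⇒ W red ⇒ S red red ⇒ the zero W red red ⇒ the zero S red red ⇒ the zero the zero W red red ⇒ the zero the zero S red red ⇒ the zero the zero the red red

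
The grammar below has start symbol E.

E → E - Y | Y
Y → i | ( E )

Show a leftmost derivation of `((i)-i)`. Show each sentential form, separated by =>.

E => Y => (E) => (E-Y) => (Y-Y) => ((E)-Y) => ((Y)-Y) => ((i)-Y) => ((i)-i)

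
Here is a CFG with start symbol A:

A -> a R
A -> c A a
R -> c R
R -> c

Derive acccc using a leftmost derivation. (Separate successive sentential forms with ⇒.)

A ⇒ aR   [A -> a R]
aR ⇒ acR   [R -> c R]
acR ⇒ accR   [R -> c R]
accR ⇒ acccR   [R -> c R]
acccR ⇒ acccc   [R -> c]

A ⇒ aR ⇒ acR ⇒ accR ⇒ acccR ⇒ acccc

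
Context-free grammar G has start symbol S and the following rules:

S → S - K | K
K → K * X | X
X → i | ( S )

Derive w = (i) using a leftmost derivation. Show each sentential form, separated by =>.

S=>K=>X=>(S)=>(K)=>(X)=>(i)

S => K   [S → K]
K => X   [K → X]
X => (S)   [X → ( S )]
(S) => (K)   [S → K]
(K) => (X)   [K → X]
(X) => (i)   [X → i]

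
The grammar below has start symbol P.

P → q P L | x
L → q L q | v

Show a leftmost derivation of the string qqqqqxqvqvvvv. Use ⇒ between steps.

P ⇒ qPL ⇒ qqPLL ⇒ qqqPLLL ⇒ qqqqPLLLL ⇒ qqqqqPLLLLL ⇒ qqqqqxLLLLL ⇒ qqqqqxqLqLLLL ⇒ qqqqqxqvqLLLL ⇒ qqqqqxqvqvLLL ⇒ qqqqqxqvqvvLL ⇒ qqqqqxqvqvvvL ⇒ qqqqqxqvqvvvv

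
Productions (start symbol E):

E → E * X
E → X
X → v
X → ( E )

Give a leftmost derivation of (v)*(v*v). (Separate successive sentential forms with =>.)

E => E*X   [E → E * X]
E*X => X*X   [E → X]
X*X => (E)*X   [X → ( E )]
(E)*X => (X)*X   [E → X]
(X)*X => (v)*X   [X → v]
(v)*X => (v)*(E)   [X → ( E )]
(v)*(E) => (v)*(E*X)   [E → E * X]
(v)*(E*X) => (v)*(X*X)   [E → X]
(v)*(X*X) => (v)*(v*X)   [X → v]
(v)*(v*X) => (v)*(v*v)   [X → v]

E => E*X => X*X => (E)*X => (X)*X => (v)*X => (v)*(E) => (v)*(E*X) => (v)*(X*X) => (v)*(v*X) => (v)*(v*v)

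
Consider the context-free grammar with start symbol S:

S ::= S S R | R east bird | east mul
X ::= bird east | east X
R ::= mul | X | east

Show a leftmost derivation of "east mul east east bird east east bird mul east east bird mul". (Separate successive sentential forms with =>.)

S => S S R   [S ::= S S R]
S S R => S S R S R   [S ::= S S R]
S S R S R => east mul S R S R   [S ::= east mul]
east mul S R S R => east mul R east bird R S R   [S ::= R east bird]
east mul R east bird R S R => east mul X east bird R S R   [R ::= X]
east mul X east bird R S R => east mul east X east bird R S R   [X ::= east X]
east mul east X east bird R S R => east mul east east X east bird R S R   [X ::= east X]
east mul east east X east bird R S R => east mul east east bird east east bird R S R   [X ::= bird east]
east mul east east bird east east bird R S R => east mul east east bird east east bird mul S R   [R ::= mul]
east mul east east bird east east bird mul S R => east mul east east bird east east bird mul R east bird R   [S ::= R east bird]
east mul east east bird east east bird mul R east bird R => east mul east east bird east east bird mul east east bird R   [R ::= east]
east mul east east bird east east bird mul east east bird R => east mul east east bird east east bird mul east east bird mul   [R ::= mul]

S => S S R => S S R S R => east mul S R S R => east mul R east bird R S R => east mul X east bird R S R => east mul east X east bird R S R => east mul east east X east bird R S R => east mul east east bird east east bird R S R => east mul east east bird east east bird mul S R => east mul east east bird east east bird mul R east bird R => east mul east east bird east east bird mul east east bird R => east mul east east bird east east bird mul east east bird mul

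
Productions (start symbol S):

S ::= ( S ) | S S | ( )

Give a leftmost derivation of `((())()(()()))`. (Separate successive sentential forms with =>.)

S=>(S)=>(SS)=>((S)S)=>((())S)=>((())SS)=>((())()S)=>((())()(S))=>((())()(SS))=>((())()(()S))=>((())()(()()))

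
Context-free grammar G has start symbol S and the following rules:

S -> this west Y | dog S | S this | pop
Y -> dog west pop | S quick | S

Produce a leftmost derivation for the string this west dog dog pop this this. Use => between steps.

S => this west Y   [S -> this west Y]
this west Y => this west S   [Y -> S]
this west S => this west dog S   [S -> dog S]
this west dog S => this west dog S this   [S -> S this]
this west dog S this => this west dog S this this   [S -> S this]
this west dog S this this => this west dog dog S this this   [S -> dog S]
this west dog dog S this this => this west dog dog pop this this   [S -> pop]

S => this west Y => this west S => this west dog S => this west dog S this => this west dog S this this => this west dog dog S this this => this west dog dog pop this this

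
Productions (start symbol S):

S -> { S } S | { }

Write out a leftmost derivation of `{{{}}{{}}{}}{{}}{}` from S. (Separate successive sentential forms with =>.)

S => {S}S => {{S}S}S => {{{}}S}S => {{{}}{S}S}S => {{{}}{{}}S}S => {{{}}{{}}{}}S => {{{}}{{}}{}}{S}S => {{{}}{{}}{}}{{}}S => {{{}}{{}}{}}{{}}{}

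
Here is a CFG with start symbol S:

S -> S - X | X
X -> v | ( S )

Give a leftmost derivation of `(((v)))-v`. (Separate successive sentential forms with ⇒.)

S⇒S-X⇒X-X⇒(S)-X⇒(X)-X⇒((S))-X⇒((X))-X⇒(((S)))-X⇒(((X)))-X⇒(((v)))-X⇒(((v)))-v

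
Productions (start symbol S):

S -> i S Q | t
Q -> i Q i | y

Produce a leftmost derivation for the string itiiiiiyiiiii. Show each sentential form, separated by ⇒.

S ⇒ iSQ ⇒ itQ ⇒ itiQi ⇒ itiiQii ⇒ itiiiQiii ⇒ itiiiiQiiii ⇒ itiiiiiQiiiii ⇒ itiiiiiyiiiii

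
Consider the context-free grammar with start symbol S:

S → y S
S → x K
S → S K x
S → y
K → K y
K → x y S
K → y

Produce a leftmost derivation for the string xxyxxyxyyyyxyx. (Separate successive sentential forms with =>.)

S => xK => xxyS => xxyxK => xxyxxyS => xxyxxySKx => xxyxxySKxKx => xxyxxyxKKxKx => xxyxxyxKyKxKx => xxyxxyxKyyKxKx => xxyxxyxyyyKxKx => xxyxxyxyyyyxKx => xxyxxyxyyyyxyx

S => xK   [S → x K]
xK => xxyS   [K → x y S]
xxyS => xxyxK   [S → x K]
xxyxK => xxyxxyS   [K → x y S]
xxyxxyS => xxyxxySKx   [S → S K x]
xxyxxySKx => xxyxxySKxKx   [S → S K x]
xxyxxySKxKx => xxyxxyxKKxKx   [S → x K]
xxyxxyxKKxKx => xxyxxyxKyKxKx   [K → K y]
xxyxxyxKyKxKx => xxyxxyxKyyKxKx   [K → K y]
xxyxxyxKyyKxKx => xxyxxyxyyyKxKx   [K → y]
xxyxxyxyyyKxKx => xxyxxyxyyyyxKx   [K → y]
xxyxxyxyyyyxKx => xxyxxyxyyyyxyx   [K → y]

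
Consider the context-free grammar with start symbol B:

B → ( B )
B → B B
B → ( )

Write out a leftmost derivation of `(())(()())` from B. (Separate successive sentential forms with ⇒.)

B ⇒ BB ⇒ (B)B ⇒ (())B ⇒ (())(B) ⇒ (())(BB) ⇒ (())(()B) ⇒ (())(()())

B ⇒ BB   [B → B B]
BB ⇒ (B)B   [B → ( B )]
(B)B ⇒ (())B   [B → ( )]
(())B ⇒ (())(B)   [B → ( B )]
(())(B) ⇒ (())(BB)   [B → B B]
(())(BB) ⇒ (())(()B)   [B → ( )]
(())(()B) ⇒ (())(()())   [B → ( )]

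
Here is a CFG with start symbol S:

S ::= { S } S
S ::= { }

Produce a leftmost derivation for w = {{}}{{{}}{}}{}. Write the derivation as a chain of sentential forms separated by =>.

S => {S}S => {{}}S => {{}}{S}S => {{}}{{S}S}S => {{}}{{{}}S}S => {{}}{{{}}{}}S => {{}}{{{}}{}}{}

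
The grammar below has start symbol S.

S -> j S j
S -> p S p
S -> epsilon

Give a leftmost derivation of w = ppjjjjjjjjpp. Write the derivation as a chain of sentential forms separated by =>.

S => pSp   [S -> p S p]
pSp => ppSpp   [S -> p S p]
ppSpp => ppjSjpp   [S -> j S j]
ppjSjpp => ppjjSjjpp   [S -> j S j]
ppjjSjjpp => ppjjjSjjjpp   [S -> j S j]
ppjjjSjjjpp => ppjjjjSjjjjpp   [S -> j S j]
ppjjjjSjjjjpp => ppjjjjjjjjpp   [S -> epsilon]

S => pSp => ppSpp => ppjSjpp => ppjjSjjpp => ppjjjSjjjpp => ppjjjjSjjjjpp => ppjjjjjjjjpp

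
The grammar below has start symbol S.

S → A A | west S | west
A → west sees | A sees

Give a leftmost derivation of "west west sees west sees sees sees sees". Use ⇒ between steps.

S ⇒ west S   [S → west S]
west S ⇒ west A A   [S → A A]
west A A ⇒ west west sees A   [A → west sees]
west west sees A ⇒ west west sees A sees   [A → A sees]
west west sees A sees ⇒ west west sees A sees sees   [A → A sees]
west west sees A sees sees ⇒ west west sees A sees sees sees   [A → A sees]
west west sees A sees sees sees ⇒ west west sees west sees sees sees sees   [A → west sees]

S ⇒ west S ⇒ west A A ⇒ west west sees A ⇒ west west sees A sees ⇒ west west sees A sees sees ⇒ west west sees A sees sees sees ⇒ west west sees west sees sees sees sees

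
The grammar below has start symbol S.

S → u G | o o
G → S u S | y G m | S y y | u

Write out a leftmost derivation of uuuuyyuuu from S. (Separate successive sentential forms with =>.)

S => uG   [S → u G]
uG => uSuS   [G → S u S]
uSuS => uuGuS   [S → u G]
uuGuS => uuSyyuS   [G → S y y]
uuSyyuS => uuuGyyuS   [S → u G]
uuuGyyuS => uuuuyyuS   [G → u]
uuuuyyuS => uuuuyyuuG   [S → u G]
uuuuyyuuG => uuuuyyuuu   [G → u]

S => uG => uSuS => uuGuS => uuSyyuS => uuuGyyuS => uuuuyyuS => uuuuyyuuG => uuuuyyuuu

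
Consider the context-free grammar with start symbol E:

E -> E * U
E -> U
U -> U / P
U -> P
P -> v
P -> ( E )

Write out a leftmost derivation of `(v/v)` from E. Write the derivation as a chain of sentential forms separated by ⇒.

E ⇒ U   [E -> U]
U ⇒ P   [U -> P]
P ⇒ (E)   [P -> ( E )]
(E) ⇒ (U)   [E -> U]
(U) ⇒ (U/P)   [U -> U / P]
(U/P) ⇒ (P/P)   [U -> P]
(P/P) ⇒ (v/P)   [P -> v]
(v/P) ⇒ (v/v)   [P -> v]

E⇒U⇒P⇒(E)⇒(U)⇒(U/P)⇒(P/P)⇒(v/P)⇒(v/v)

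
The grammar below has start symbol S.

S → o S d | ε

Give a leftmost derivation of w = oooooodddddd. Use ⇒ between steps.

S ⇒ oSd ⇒ ooSdd ⇒ oooSddd ⇒ ooooSdddd ⇒ oooooSddddd ⇒ ooooooSdddddd ⇒ oooooodddddd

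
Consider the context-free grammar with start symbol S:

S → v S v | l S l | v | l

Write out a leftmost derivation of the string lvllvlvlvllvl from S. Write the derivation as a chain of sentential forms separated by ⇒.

S⇒lSl⇒lvSvl⇒lvlSlvl⇒lvllSllvl⇒lvllvSvllvl⇒lvllvlSlvllvl⇒lvllvlvlvllvl

S ⇒ lSl   [S → l S l]
lSl ⇒ lvSvl   [S → v S v]
lvSvl ⇒ lvlSlvl   [S → l S l]
lvlSlvl ⇒ lvllSllvl   [S → l S l]
lvllSllvl ⇒ lvllvSvllvl   [S → v S v]
lvllvSvllvl ⇒ lvllvlSlvllvl   [S → l S l]
lvllvlSlvllvl ⇒ lvllvlvlvllvl   [S → v]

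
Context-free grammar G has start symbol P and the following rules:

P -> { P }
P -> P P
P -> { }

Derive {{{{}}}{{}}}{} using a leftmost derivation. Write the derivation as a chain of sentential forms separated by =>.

P => PP => {P}P => {PP}P => {{P}P}P => {{{P}}P}P => {{{{}}}P}P => {{{{}}}{P}}P => {{{{}}}{{}}}P => {{{{}}}{{}}}{}

P => PP   [P -> P P]
PP => {P}P   [P -> { P }]
{P}P => {PP}P   [P -> P P]
{PP}P => {{P}P}P   [P -> { P }]
{{P}P}P => {{{P}}P}P   [P -> { P }]
{{{P}}P}P => {{{{}}}P}P   [P -> { }]
{{{{}}}P}P => {{{{}}}{P}}P   [P -> { P }]
{{{{}}}{P}}P => {{{{}}}{{}}}P   [P -> { }]
{{{{}}}{{}}}P => {{{{}}}{{}}}{}   [P -> { }]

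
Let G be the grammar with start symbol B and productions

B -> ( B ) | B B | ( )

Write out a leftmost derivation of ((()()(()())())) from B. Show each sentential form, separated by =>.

B => (B)   [B -> ( B )]
(B) => ((B))   [B -> ( B )]
((B)) => ((BB))   [B -> B B]
((BB)) => ((()B))   [B -> ( )]
((()B)) => ((()BB))   [B -> B B]
((()BB)) => ((()BBB))   [B -> B B]
((()BBB)) => ((()()BB))   [B -> ( )]
((()()BB)) => ((()()(B)B))   [B -> ( B )]
((()()(B)B)) => ((()()(BB)B))   [B -> B B]
((()()(BB)B)) => ((()()(()B)B))   [B -> ( )]
((()()(()B)B)) => ((()()(()())B))   [B -> ( )]
((()()(()())B)) => ((()()(()())()))   [B -> ( )]

B => (B) => ((B)) => ((BB)) => ((()B)) => ((()BB)) => ((()BBB)) => ((()()BB)) => ((()()(B)B)) => ((()()(BB)B)) => ((()()(()B)B)) => ((()()(()())B)) => ((()()(()())()))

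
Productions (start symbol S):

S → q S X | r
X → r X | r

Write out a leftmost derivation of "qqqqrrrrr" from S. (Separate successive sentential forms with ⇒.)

S ⇒ qSX   [S → q S X]
qSX ⇒ qqSXX   [S → q S X]
qqSXX ⇒ qqqSXXX   [S → q S X]
qqqSXXX ⇒ qqqqSXXXX   [S → q S X]
qqqqSXXXX ⇒ qqqqrXXXX   [S → r]
qqqqrXXXX ⇒ qqqqrrXXX   [X → r]
qqqqrrXXX ⇒ qqqqrrrXX   [X → r]
qqqqrrrXX ⇒ qqqqrrrrX   [X → r]
qqqqrrrrX ⇒ qqqqrrrrr   [X → r]

S ⇒ qSX ⇒ qqSXX ⇒ qqqSXXX ⇒ qqqqSXXXX ⇒ qqqqrXXXX ⇒ qqqqrrXXX ⇒ qqqqrrrXX ⇒ qqqqrrrrX ⇒ qqqqrrrrr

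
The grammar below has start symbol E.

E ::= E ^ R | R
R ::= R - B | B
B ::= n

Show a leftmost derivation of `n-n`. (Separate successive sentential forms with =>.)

E => R => R-B => B-B => n-B => n-n

E => R   [E ::= R]
R => R-B   [R ::= R - B]
R-B => B-B   [R ::= B]
B-B => n-B   [B ::= n]
n-B => n-n   [B ::= n]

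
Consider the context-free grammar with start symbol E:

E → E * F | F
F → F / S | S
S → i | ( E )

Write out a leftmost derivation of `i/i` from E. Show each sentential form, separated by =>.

E=>F=>F/S=>S/S=>i/S=>i/i

E => F   [E → F]
F => F/S   [F → F / S]
F/S => S/S   [F → S]
S/S => i/S   [S → i]
i/S => i/i   [S → i]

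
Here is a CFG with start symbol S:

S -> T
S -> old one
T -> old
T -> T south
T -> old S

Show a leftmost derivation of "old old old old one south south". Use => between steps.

S => T => T south => T south south => old S south south => old T south south => old old S south south => old old T south south => old old old S south south => old old old old one south south

S => T   [S -> T]
T => T south   [T -> T south]
T south => T south south   [T -> T south]
T south south => old S south south   [T -> old S]
old S south south => old T south south   [S -> T]
old T south south => old old S south south   [T -> old S]
old old S south south => old old T south south   [S -> T]
old old T south south => old old old S south south   [T -> old S]
old old old S south south => old old old old one south south   [S -> old one]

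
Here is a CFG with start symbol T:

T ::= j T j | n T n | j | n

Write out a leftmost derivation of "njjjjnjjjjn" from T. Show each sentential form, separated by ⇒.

T ⇒ nTn ⇒ njTjn ⇒ njjTjjn ⇒ njjjTjjjn ⇒ njjjjTjjjjn ⇒ njjjjnjjjjn

T ⇒ nTn   [T ::= n T n]
nTn ⇒ njTjn   [T ::= j T j]
njTjn ⇒ njjTjjn   [T ::= j T j]
njjTjjn ⇒ njjjTjjjn   [T ::= j T j]
njjjTjjjn ⇒ njjjjTjjjjn   [T ::= j T j]
njjjjTjjjjn ⇒ njjjjnjjjjn   [T ::= n]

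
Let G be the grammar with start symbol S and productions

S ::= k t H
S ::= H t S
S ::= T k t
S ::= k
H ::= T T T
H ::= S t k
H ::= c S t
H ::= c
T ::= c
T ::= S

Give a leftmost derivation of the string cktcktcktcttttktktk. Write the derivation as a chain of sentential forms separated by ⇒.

S ⇒ HtS ⇒ StktS ⇒ HtStktS ⇒ cSttStktS ⇒ cktHttStktS ⇒ cktcStttStktS ⇒ cktcktHtttStktS ⇒ cktcktcSttttStktS ⇒ cktcktcktHttttStktS ⇒ cktcktcktcttttStktS ⇒ cktcktcktcttttktktS ⇒ cktcktcktcttttktktk

S ⇒ HtS   [S ::= H t S]
HtS ⇒ StktS   [H ::= S t k]
StktS ⇒ HtStktS   [S ::= H t S]
HtStktS ⇒ cSttStktS   [H ::= c S t]
cSttStktS ⇒ cktHttStktS   [S ::= k t H]
cktHttStktS ⇒ cktcStttStktS   [H ::= c S t]
cktcStttStktS ⇒ cktcktHtttStktS   [S ::= k t H]
cktcktHtttStktS ⇒ cktcktcSttttStktS   [H ::= c S t]
cktcktcSttttStktS ⇒ cktcktcktHttttStktS   [S ::= k t H]
cktcktcktHttttStktS ⇒ cktcktcktcttttStktS   [H ::= c]
cktcktcktcttttStktS ⇒ cktcktcktcttttktktS   [S ::= k]
cktcktcktcttttktktS ⇒ cktcktcktcttttktktk   [S ::= k]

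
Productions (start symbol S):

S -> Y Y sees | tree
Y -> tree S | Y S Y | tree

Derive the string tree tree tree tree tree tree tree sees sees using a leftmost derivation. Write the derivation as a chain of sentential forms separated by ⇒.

S ⇒ Y Y sees ⇒ tree Y sees ⇒ tree tree S sees ⇒ tree tree Y Y sees sees ⇒ tree tree Y S Y Y sees sees ⇒ tree tree tree S Y Y sees sees ⇒ tree tree tree tree Y Y sees sees ⇒ tree tree tree tree tree S Y sees sees ⇒ tree tree tree tree tree tree Y sees sees ⇒ tree tree tree tree tree tree tree sees sees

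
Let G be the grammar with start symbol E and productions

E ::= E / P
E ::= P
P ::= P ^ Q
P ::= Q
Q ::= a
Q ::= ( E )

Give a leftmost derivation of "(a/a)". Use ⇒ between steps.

E ⇒ P ⇒ Q ⇒ (E) ⇒ (E/P) ⇒ (P/P) ⇒ (Q/P) ⇒ (a/P) ⇒ (a/Q) ⇒ (a/a)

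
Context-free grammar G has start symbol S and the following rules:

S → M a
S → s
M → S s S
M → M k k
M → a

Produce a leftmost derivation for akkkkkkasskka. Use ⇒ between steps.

S⇒Ma⇒Mkka⇒SsSkka⇒MasSkka⇒MkkasSkka⇒MkkkkasSkka⇒MkkkkkkasSkka⇒akkkkkkasSkka⇒akkkkkkasskka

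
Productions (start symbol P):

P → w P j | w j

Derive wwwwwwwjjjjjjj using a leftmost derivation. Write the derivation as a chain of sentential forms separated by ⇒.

P ⇒ wPj   [P → w P j]
wPj ⇒ wwPjj   [P → w P j]
wwPjj ⇒ wwwPjjj   [P → w P j]
wwwPjjj ⇒ wwwwPjjjj   [P → w P j]
wwwwPjjjj ⇒ wwwwwPjjjjj   [P → w P j]
wwwwwPjjjjj ⇒ wwwwwwPjjjjjj   [P → w P j]
wwwwwwPjjjjjj ⇒ wwwwwwwjjjjjjj   [P → w j]

P ⇒ wPj ⇒ wwPjj ⇒ wwwPjjj ⇒ wwwwPjjjj ⇒ wwwwwPjjjjj ⇒ wwwwwwPjjjjjj ⇒ wwwwwwwjjjjjjj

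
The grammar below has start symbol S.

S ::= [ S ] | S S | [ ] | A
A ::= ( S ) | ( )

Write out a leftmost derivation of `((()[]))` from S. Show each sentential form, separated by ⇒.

S ⇒ A   [S ::= A]
A ⇒ (S)   [A ::= ( S )]
(S) ⇒ (A)   [S ::= A]
(A) ⇒ ((S))   [A ::= ( S )]
((S)) ⇒ ((SS))   [S ::= S S]
((SS)) ⇒ ((AS))   [S ::= A]
((AS)) ⇒ ((()S))   [A ::= ( )]
((()S)) ⇒ ((()[]))   [S ::= [ ]]

S⇒A⇒(S)⇒(A)⇒((S))⇒((SS))⇒((AS))⇒((()S))⇒((()[]))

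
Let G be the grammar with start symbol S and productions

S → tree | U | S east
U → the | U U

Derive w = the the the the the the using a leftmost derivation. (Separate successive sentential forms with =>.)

S => U   [S → U]
U => U U   [U → U U]
U U => U U U   [U → U U]
U U U => U U U U   [U → U U]
U U U U => U U U U U   [U → U U]
U U U U U => the U U U U   [U → the]
the U U U U => the U U U U U   [U → U U]
the U U U U U => the the U U U U   [U → the]
the the U U U U => the the the U U U   [U → the]
the the the U U U => the the the the U U   [U → the]
the the the the U U => the the the the the U   [U → the]
the the the the the U => the the the the the the   [U → the]

S => U => U U => U U U => U U U U => U U U U U => the U U U U => the U U U U U => the the U U U U => the the the U U U => the the the the U U => the the the the the U => the the the the the the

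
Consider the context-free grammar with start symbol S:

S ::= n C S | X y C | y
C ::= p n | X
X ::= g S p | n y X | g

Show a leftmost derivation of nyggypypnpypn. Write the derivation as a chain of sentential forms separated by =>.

S => XyC   [S ::= X y C]
XyC => nyXyC   [X ::= n y X]
nyXyC => nygSpyC   [X ::= g S p]
nygSpyC => nygXyCpyC   [S ::= X y C]
nygXyCpyC => nyggSpyCpyC   [X ::= g S p]
nyggSpyCpyC => nyggypyCpyC   [S ::= y]
nyggypyCpyC => nyggypypnpyC   [C ::= p n]
nyggypypnpyC => nyggypypnpypn   [C ::= p n]

S=>XyC=>nyXyC=>nygSpyC=>nygXyCpyC=>nyggSpyCpyC=>nyggypyCpyC=>nyggypypnpyC=>nyggypypnpypn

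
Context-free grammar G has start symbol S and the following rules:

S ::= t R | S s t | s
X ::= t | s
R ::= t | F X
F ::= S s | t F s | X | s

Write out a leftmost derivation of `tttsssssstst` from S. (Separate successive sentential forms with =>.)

S=>Sst=>Sstst=>tRstst=>tFXstst=>tSsXstst=>ttRsXstst=>ttFXsXstst=>tttFsXsXstst=>tttssXsXstst=>tttssssXstst=>tttsssssstst

S => Sst   [S ::= S s t]
Sst => Sstst   [S ::= S s t]
Sstst => tRstst   [S ::= t R]
tRstst => tFXstst   [R ::= F X]
tFXstst => tSsXstst   [F ::= S s]
tSsXstst => ttRsXstst   [S ::= t R]
ttRsXstst => ttFXsXstst   [R ::= F X]
ttFXsXstst => tttFsXsXstst   [F ::= t F s]
tttFsXsXstst => tttssXsXstst   [F ::= s]
tttssXsXstst => tttssssXstst   [X ::= s]
tttssssXstst => tttsssssstst   [X ::= s]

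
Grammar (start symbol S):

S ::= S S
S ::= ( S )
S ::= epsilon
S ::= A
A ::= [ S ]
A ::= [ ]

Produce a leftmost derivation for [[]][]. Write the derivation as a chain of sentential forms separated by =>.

S => SS => AS => [S]S => [A]S => [[]]S => [[]]A => [[]][]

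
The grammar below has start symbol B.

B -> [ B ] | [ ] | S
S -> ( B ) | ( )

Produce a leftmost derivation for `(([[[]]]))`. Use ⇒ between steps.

B ⇒ S   [B -> S]
S ⇒ (B)   [S -> ( B )]
(B) ⇒ (S)   [B -> S]
(S) ⇒ ((B))   [S -> ( B )]
((B)) ⇒ (([B]))   [B -> [ B ]]
(([B])) ⇒ (([[B]]))   [B -> [ B ]]
(([[B]])) ⇒ (([[[]]]))   [B -> [ ]]

B ⇒ S ⇒ (B) ⇒ (S) ⇒ ((B)) ⇒ (([B])) ⇒ (([[B]])) ⇒ (([[[]]]))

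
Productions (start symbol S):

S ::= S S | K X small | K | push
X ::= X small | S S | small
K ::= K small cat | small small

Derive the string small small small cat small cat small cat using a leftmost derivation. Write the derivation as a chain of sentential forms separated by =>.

S => K => K small cat => K small cat small cat => K small cat small cat small cat => small small small cat small cat small cat

S => K   [S ::= K]
K => K small cat   [K ::= K small cat]
K small cat => K small cat small cat   [K ::= K small cat]
K small cat small cat => K small cat small cat small cat   [K ::= K small cat]
K small cat small cat small cat => small small small cat small cat small cat   [K ::= small small]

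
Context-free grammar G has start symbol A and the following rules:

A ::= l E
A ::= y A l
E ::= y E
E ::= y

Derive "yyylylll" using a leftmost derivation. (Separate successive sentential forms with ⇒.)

A⇒yAl⇒yyAll⇒yyyAlll⇒yyylElll⇒yyylylll

A ⇒ yAl   [A ::= y A l]
yAl ⇒ yyAll   [A ::= y A l]
yyAll ⇒ yyyAlll   [A ::= y A l]
yyyAlll ⇒ yyylElll   [A ::= l E]
yyylElll ⇒ yyylylll   [E ::= y]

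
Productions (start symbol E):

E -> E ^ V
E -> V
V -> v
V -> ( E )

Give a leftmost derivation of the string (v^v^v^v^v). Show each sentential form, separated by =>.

E => V => (E) => (E^V) => (E^V^V) => (E^V^V^V) => (E^V^V^V^V) => (V^V^V^V^V) => (v^V^V^V^V) => (v^v^V^V^V) => (v^v^v^V^V) => (v^v^v^v^V) => (v^v^v^v^v)

E => V   [E -> V]
V => (E)   [V -> ( E )]
(E) => (E^V)   [E -> E ^ V]
(E^V) => (E^V^V)   [E -> E ^ V]
(E^V^V) => (E^V^V^V)   [E -> E ^ V]
(E^V^V^V) => (E^V^V^V^V)   [E -> E ^ V]
(E^V^V^V^V) => (V^V^V^V^V)   [E -> V]
(V^V^V^V^V) => (v^V^V^V^V)   [V -> v]
(v^V^V^V^V) => (v^v^V^V^V)   [V -> v]
(v^v^V^V^V) => (v^v^v^V^V)   [V -> v]
(v^v^v^V^V) => (v^v^v^v^V)   [V -> v]
(v^v^v^v^V) => (v^v^v^v^v)   [V -> v]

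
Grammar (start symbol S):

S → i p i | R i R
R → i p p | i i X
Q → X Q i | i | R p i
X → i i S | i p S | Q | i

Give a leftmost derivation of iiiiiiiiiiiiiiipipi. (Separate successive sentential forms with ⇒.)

S ⇒ RiR ⇒ iiXiR ⇒ iiiiSiR ⇒ iiiiRiRiR ⇒ iiiiiiXiRiR ⇒ iiiiiiiiRiR ⇒ iiiiiiiiiiXiR ⇒ iiiiiiiiiiQiR ⇒ iiiiiiiiiiiiR ⇒ iiiiiiiiiiiiiiX ⇒ iiiiiiiiiiiiiiipS ⇒ iiiiiiiiiiiiiiipipi

S ⇒ RiR   [S → R i R]
RiR ⇒ iiXiR   [R → i i X]
iiXiR ⇒ iiiiSiR   [X → i i S]
iiiiSiR ⇒ iiiiRiRiR   [S → R i R]
iiiiRiRiR ⇒ iiiiiiXiRiR   [R → i i X]
iiiiiiXiRiR ⇒ iiiiiiiiRiR   [X → i]
iiiiiiiiRiR ⇒ iiiiiiiiiiXiR   [R → i i X]
iiiiiiiiiiXiR ⇒ iiiiiiiiiiQiR   [X → Q]
iiiiiiiiiiQiR ⇒ iiiiiiiiiiiiR   [Q → i]
iiiiiiiiiiiiR ⇒ iiiiiiiiiiiiiiX   [R → i i X]
iiiiiiiiiiiiiiX ⇒ iiiiiiiiiiiiiiipS   [X → i p S]
iiiiiiiiiiiiiiipS ⇒ iiiiiiiiiiiiiiipipi   [S → i p i]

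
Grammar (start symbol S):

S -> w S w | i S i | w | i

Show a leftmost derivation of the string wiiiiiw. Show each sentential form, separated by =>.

S => wSw   [S -> w S w]
wSw => wiSiw   [S -> i S i]
wiSiw => wiiSiiw   [S -> i S i]
wiiSiiw => wiiiiiw   [S -> i]

S => wSw => wiSiw => wiiSiiw => wiiiiiw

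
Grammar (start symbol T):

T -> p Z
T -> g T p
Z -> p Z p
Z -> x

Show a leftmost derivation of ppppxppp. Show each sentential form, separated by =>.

T => pZ   [T -> p Z]
pZ => ppZp   [Z -> p Z p]
ppZp => pppZpp   [Z -> p Z p]
pppZpp => ppppZppp   [Z -> p Z p]
ppppZppp => ppppxppp   [Z -> x]

T=>pZ=>ppZp=>pppZpp=>ppppZppp=>ppppxppp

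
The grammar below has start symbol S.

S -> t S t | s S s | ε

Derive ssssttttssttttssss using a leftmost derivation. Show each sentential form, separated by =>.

S => sSs => ssSss => sssSsss => ssssSssss => sssstStssss => ssssttSttssss => sssstttStttssss => ssssttttSttttssss => ssssttttsSsttttssss => ssssttttssttttssss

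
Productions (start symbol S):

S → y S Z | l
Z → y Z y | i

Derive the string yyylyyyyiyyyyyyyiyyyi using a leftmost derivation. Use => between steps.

S => ySZ   [S → y S Z]
ySZ => yySZZ   [S → y S Z]
yySZZ => yyySZZZ   [S → y S Z]
yyySZZZ => yyylZZZ   [S → l]
yyylZZZ => yyylyZyZZ   [Z → y Z y]
yyylyZyZZ => yyylyyZyyZZ   [Z → y Z y]
yyylyyZyyZZ => yyylyyyZyyyZZ   [Z → y Z y]
yyylyyyZyyyZZ => yyylyyyyZyyyyZZ   [Z → y Z y]
yyylyyyyZyyyyZZ => yyylyyyyiyyyyZZ   [Z → i]
yyylyyyyiyyyyZZ => yyylyyyyiyyyyyZyZ   [Z → y Z y]
yyylyyyyiyyyyyZyZ => yyylyyyyiyyyyyyZyyZ   [Z → y Z y]
yyylyyyyiyyyyyyZyyZ => yyylyyyyiyyyyyyyZyyyZ   [Z → y Z y]
yyylyyyyiyyyyyyyZyyyZ => yyylyyyyiyyyyyyyiyyyZ   [Z → i]
yyylyyyyiyyyyyyyiyyyZ => yyylyyyyiyyyyyyyiyyyi   [Z → i]

S => ySZ => yySZZ => yyySZZZ => yyylZZZ => yyylyZyZZ => yyylyyZyyZZ => yyylyyyZyyyZZ => yyylyyyyZyyyyZZ => yyylyyyyiyyyyZZ => yyylyyyyiyyyyyZyZ => yyylyyyyiyyyyyyZyyZ => yyylyyyyiyyyyyyyZyyyZ => yyylyyyyiyyyyyyyiyyyZ => yyylyyyyiyyyyyyyiyyyi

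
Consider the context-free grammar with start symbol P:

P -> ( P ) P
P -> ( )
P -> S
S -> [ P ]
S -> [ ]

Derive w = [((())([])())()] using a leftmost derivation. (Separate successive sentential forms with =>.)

P => S   [P -> S]
S => [P]   [S -> [ P ]]
[P] => [(P)P]   [P -> ( P ) P]
[(P)P] => [((P)P)P]   [P -> ( P ) P]
[((P)P)P] => [((())P)P]   [P -> ( )]
[((())P)P] => [((())(P)P)P]   [P -> ( P ) P]
[((())(P)P)P] => [((())(S)P)P]   [P -> S]
[((())(S)P)P] => [((())([])P)P]   [S -> [ ]]
[((())([])P)P] => [((())([])())P]   [P -> ( )]
[((())([])())P] => [((())([])())()]   [P -> ( )]

P => S => [P] => [(P)P] => [((P)P)P] => [((())P)P] => [((())(P)P)P] => [((())(S)P)P] => [((())([])P)P] => [((())([])())P] => [((())([])())()]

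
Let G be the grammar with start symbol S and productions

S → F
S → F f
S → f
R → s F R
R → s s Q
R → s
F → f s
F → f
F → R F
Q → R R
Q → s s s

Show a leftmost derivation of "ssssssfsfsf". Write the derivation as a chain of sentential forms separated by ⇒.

S⇒Ff⇒RFf⇒sFRFf⇒sRFRFf⇒sssQFRFf⇒ssssssFRFf⇒ssssssfRFf⇒ssssssfsFf⇒ssssssfsfsf

S ⇒ Ff   [S → F f]
Ff ⇒ RFf   [F → R F]
RFf ⇒ sFRFf   [R → s F R]
sFRFf ⇒ sRFRFf   [F → R F]
sRFRFf ⇒ sssQFRFf   [R → s s Q]
sssQFRFf ⇒ ssssssFRFf   [Q → s s s]
ssssssFRFf ⇒ ssssssfRFf   [F → f]
ssssssfRFf ⇒ ssssssfsFf   [R → s]
ssssssfsFf ⇒ ssssssfsfsf   [F → f s]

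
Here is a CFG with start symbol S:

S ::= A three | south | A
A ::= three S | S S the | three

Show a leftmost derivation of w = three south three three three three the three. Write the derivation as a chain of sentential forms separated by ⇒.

S ⇒ A   [S ::= A]
A ⇒ three S   [A ::= three S]
three S ⇒ three A three   [S ::= A three]
three A three ⇒ three S S the three   [A ::= S S the]
three S S the three ⇒ three south S the three   [S ::= south]
three south S the three ⇒ three south A three the three   [S ::= A three]
three south A three the three ⇒ three south three S three the three   [A ::= three S]
three south three S three the three ⇒ three south three A three three the three   [S ::= A three]
three south three A three three the three ⇒ three south three three three three the three   [A ::= three]

S ⇒ A ⇒ three S ⇒ three A three ⇒ three S S the three ⇒ three south S the three ⇒ three south A three the three ⇒ three south three S three the three ⇒ three south three A three three the three ⇒ three south three three three three the three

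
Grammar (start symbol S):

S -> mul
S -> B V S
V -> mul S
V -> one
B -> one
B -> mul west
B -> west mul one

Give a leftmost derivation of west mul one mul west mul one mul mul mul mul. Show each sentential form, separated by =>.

S => B V S => west mul one V S => west mul one mul S S => west mul one mul B V S S => west mul one mul west mul one V S S => west mul one mul west mul one mul S S S => west mul one mul west mul one mul mul S S => west mul one mul west mul one mul mul mul S => west mul one mul west mul one mul mul mul mul

S => B V S   [S -> B V S]
B V S => west mul one V S   [B -> west mul one]
west mul one V S => west mul one mul S S   [V -> mul S]
west mul one mul S S => west mul one mul B V S S   [S -> B V S]
west mul one mul B V S S => west mul one mul west mul one V S S   [B -> west mul one]
west mul one mul west mul one V S S => west mul one mul west mul one mul S S S   [V -> mul S]
west mul one mul west mul one mul S S S => west mul one mul west mul one mul mul S S   [S -> mul]
west mul one mul west mul one mul mul S S => west mul one mul west mul one mul mul mul S   [S -> mul]
west mul one mul west mul one mul mul mul S => west mul one mul west mul one mul mul mul mul   [S -> mul]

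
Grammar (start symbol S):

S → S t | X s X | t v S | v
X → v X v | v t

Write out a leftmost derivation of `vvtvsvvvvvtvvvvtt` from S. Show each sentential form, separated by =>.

S => St => Stt => XsXtt => vXvsXtt => vvtvsXtt => vvtvsvXvtt => vvtvsvvXvvtt => vvtvsvvvXvvvtt => vvtvsvvvvXvvvvtt => vvtvsvvvvvtvvvvtt

S => St   [S → S t]
St => Stt   [S → S t]
Stt => XsXtt   [S → X s X]
XsXtt => vXvsXtt   [X → v X v]
vXvsXtt => vvtvsXtt   [X → v t]
vvtvsXtt => vvtvsvXvtt   [X → v X v]
vvtvsvXvtt => vvtvsvvXvvtt   [X → v X v]
vvtvsvvXvvtt => vvtvsvvvXvvvtt   [X → v X v]
vvtvsvvvXvvvtt => vvtvsvvvvXvvvvtt   [X → v X v]
vvtvsvvvvXvvvvtt => vvtvsvvvvvtvvvvtt   [X → v t]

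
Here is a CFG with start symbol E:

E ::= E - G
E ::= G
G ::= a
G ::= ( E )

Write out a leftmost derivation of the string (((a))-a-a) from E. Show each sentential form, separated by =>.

E => G => (E) => (E-G) => (E-G-G) => (G-G-G) => ((E)-G-G) => ((G)-G-G) => (((E))-G-G) => (((G))-G-G) => (((a))-G-G) => (((a))-a-G) => (((a))-a-a)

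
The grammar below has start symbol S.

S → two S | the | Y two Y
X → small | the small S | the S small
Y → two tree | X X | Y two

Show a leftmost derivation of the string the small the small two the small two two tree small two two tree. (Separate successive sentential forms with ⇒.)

S ⇒ Y two Y   [S → Y two Y]
Y two Y ⇒ X X two Y   [Y → X X]
X X two Y ⇒ the small S X two Y   [X → the small S]
the small S X two Y ⇒ the small Y two Y X two Y   [S → Y two Y]
the small Y two Y X two Y ⇒ the small X X two Y X two Y   [Y → X X]
the small X X two Y X two Y ⇒ the small the small S X two Y X two Y   [X → the small S]
the small the small S X two Y X two Y ⇒ the small the small two S X two Y X two Y   [S → two S]
the small the small two S X two Y X two Y ⇒ the small the small two the X two Y X two Y   [S → the]
the small the small two the X two Y X two Y ⇒ the small the small two the small two Y X two Y   [X → small]
the small the small two the small two Y X two Y ⇒ the small the small two the small two two tree X two Y   [Y → two tree]
the small the small two the small two two tree X two Y ⇒ the small the small two the small two two tree small two Y   [X → small]
the small the small two the small two two tree small two Y ⇒ the small the small two the small two two tree small two two tree   [Y → two tree]

S ⇒ Y two Y ⇒ X X two Y ⇒ the small S X two Y ⇒ the small Y two Y X two Y ⇒ the small X X two Y X two Y ⇒ the small the small S X two Y X two Y ⇒ the small the small two S X two Y X two Y ⇒ the small the small two the X two Y X two Y ⇒ the small the small two the small two Y X two Y ⇒ the small the small two the small two two tree X two Y ⇒ the small the small two the small two two tree small two Y ⇒ the small the small two the small two two tree small two two tree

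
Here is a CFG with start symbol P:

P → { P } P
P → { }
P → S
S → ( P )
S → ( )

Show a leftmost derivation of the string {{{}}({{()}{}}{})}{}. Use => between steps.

P => {P}P => {{P}P}P => {{{}}P}P => {{{}}S}P => {{{}}(P)}P => {{{}}({P}P)}P => {{{}}({{P}P}P)}P => {{{}}({{S}P}P)}P => {{{}}({{()}P}P)}P => {{{}}({{()}{}}P)}P => {{{}}({{()}{}}{})}P => {{{}}({{()}{}}{})}{}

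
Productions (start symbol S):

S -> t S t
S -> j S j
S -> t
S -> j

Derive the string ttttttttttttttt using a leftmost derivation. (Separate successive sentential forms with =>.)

S => tSt => ttStt => tttSttt => ttttStttt => tttttSttttt => ttttttStttttt => tttttttSttttttt => ttttttttttttttt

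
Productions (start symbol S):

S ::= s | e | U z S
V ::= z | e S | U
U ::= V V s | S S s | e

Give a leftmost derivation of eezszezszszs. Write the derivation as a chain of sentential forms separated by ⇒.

S ⇒ UzS   [S ::= U z S]
UzS ⇒ VVszS   [U ::= V V s]
VVszS ⇒ UVszS   [V ::= U]
UVszS ⇒ VVsVszS   [U ::= V V s]
VVsVszS ⇒ eSVsVszS   [V ::= e S]
eSVsVszS ⇒ eUzSVsVszS   [S ::= U z S]
eUzSVsVszS ⇒ eVVszSVsVszS   [U ::= V V s]
eVVszSVsVszS ⇒ eUVszSVsVszS   [V ::= U]
eUVszSVsVszS ⇒ eeVszSVsVszS   [U ::= e]
eeVszSVsVszS ⇒ eezszSVsVszS   [V ::= z]
eezszSVsVszS ⇒ eezszeVsVszS   [S ::= e]
eezszeVsVszS ⇒ eezszezsVszS   [V ::= z]
eezszezsVszS ⇒ eezszezszszS   [V ::= z]
eezszezszszS ⇒ eezszezszszs   [S ::= s]

S⇒UzS⇒VVszS⇒UVszS⇒VVsVszS⇒eSVsVszS⇒eUzSVsVszS⇒eVVszSVsVszS⇒eUVszSVsVszS⇒eeVszSVsVszS⇒eezszSVsVszS⇒eezszeVsVszS⇒eezszezsVszS⇒eezszezszszS⇒eezszezszszs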